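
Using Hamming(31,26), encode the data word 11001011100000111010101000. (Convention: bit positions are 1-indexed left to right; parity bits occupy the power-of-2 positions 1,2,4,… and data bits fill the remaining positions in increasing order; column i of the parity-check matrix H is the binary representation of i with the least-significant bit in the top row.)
Codeword c = d · G (mod 2), d = 11001011100000111010101000:
  c[0] = d·G[:,0] = (11001011100000111010101000)·(11011010101101010101010101) mod 2 = 1+1+0+0+1+0+1+0+1+0+0+0+0+0+0+1+0+0+0+0+0+0+0+0+0+0 mod 2 = 0
  c[1] = d·G[:,1] = (11001011100000111010101000)·(10110110011011001100110011) mod 2 = 1+0+0+0+0+0+1+0+0+0+0+0+0+0+0+0+1+0+0+0+1+0+0+0+0+0 mod 2 = 0
  c[2] = d·G[:,2] = (11001011100000111010101000)·(10000000000000000000000000) mod 2 = 1+0+0+0+0+0+0+0+0+0+0+0+0+0+0+0+0+0+0+0+0+0+0+0+0+0 mod 2 = 1
  c[3] = d·G[:,3] = (11001011100000111010101000)·(01110001111000111100001111) mod 2 = 0+1+0+0+0+0+0+1+1+0+0+0+0+0+1+1+1+0+0+0+0+0+1+0+0+0 mod 2 = 1
  c[4] = d·G[:,4] = (11001011100000111010101000)·(01000000000000000000000000) mod 2 = 0+1+0+0+0+0+0+0+0+0+0+0+0+0+0+0+0+0+0+0+0+0+0+0+0+0 mod 2 = 1
  c[5] = d·G[:,5] = (11001011100000111010101000)·(00100000000000000000000000) mod 2 = 0+0+0+0+0+0+0+0+0+0+0+0+0+0+0+0+0+0+0+0+0+0+0+0+0+0 mod 2 = 0
  c[6] = d·G[:,6] = (11001011100000111010101000)·(00010000000000000000000000) mod 2 = 0+0+0+0+0+0+0+0+0+0+0+0+0+0+0+0+0+0+0+0+0+0+0+0+0+0 mod 2 = 0
  c[7] = d·G[:,7] = (11001011100000111010101000)·(00001111111000000011111111) mod 2 = 0+0+0+0+1+0+1+1+1+0+0+0+0+0+0+0+0+0+1+0+1+0+1+0+0+0 mod 2 = 1
  c[8] = d·G[:,8] = (11001011100000111010101000)·(00001000000000000000000000) mod 2 = 0+0+0+0+1+0+0+0+0+0+0+0+0+0+0+0+0+0+0+0+0+0+0+0+0+0 mod 2 = 1
  c[9] = d·G[:,9] = (11001011100000111010101000)·(00000100000000000000000000) mod 2 = 0+0+0+0+0+0+0+0+0+0+0+0+0+0+0+0+0+0+0+0+0+0+0+0+0+0 mod 2 = 0
  c[10] = d·G[:,10] = (11001011100000111010101000)·(00000010000000000000000000) mod 2 = 0+0+0+0+0+0+1+0+0+0+0+0+0+0+0+0+0+0+0+0+0+0+0+0+0+0 mod 2 = 1
  c[11] = d·G[:,11] = (11001011100000111010101000)·(00000001000000000000000000) mod 2 = 0+0+0+0+0+0+0+1+0+0+0+0+0+0+0+0+0+0+0+0+0+0+0+0+0+0 mod 2 = 1
  c[12] = d·G[:,12] = (11001011100000111010101000)·(00000000100000000000000000) mod 2 = 0+0+0+0+0+0+0+0+1+0+0+0+0+0+0+0+0+0+0+0+0+0+0+0+0+0 mod 2 = 1
  c[13] = d·G[:,13] = (11001011100000111010101000)·(00000000010000000000000000) mod 2 = 0+0+0+0+0+0+0+0+0+0+0+0+0+0+0+0+0+0+0+0+0+0+0+0+0+0 mod 2 = 0
  c[14] = d·G[:,14] = (11001011100000111010101000)·(00000000001000000000000000) mod 2 = 0+0+0+0+0+0+0+0+0+0+0+0+0+0+0+0+0+0+0+0+0+0+0+0+0+0 mod 2 = 0
  c[15] = d·G[:,15] = (11001011100000111010101000)·(00000000000111111111111111) mod 2 = 0+0+0+0+0+0+0+0+0+0+0+0+0+0+1+1+1+0+1+0+1+0+1+0+0+0 mod 2 = 0
  c[16] = d·G[:,16] = (11001011100000111010101000)·(00000000000100000000000000) mod 2 = 0+0+0+0+0+0+0+0+0+0+0+0+0+0+0+0+0+0+0+0+0+0+0+0+0+0 mod 2 = 0
  c[17] = d·G[:,17] = (11001011100000111010101000)·(00000000000010000000000000) mod 2 = 0+0+0+0+0+0+0+0+0+0+0+0+0+0+0+0+0+0+0+0+0+0+0+0+0+0 mod 2 = 0
  c[18] = d·G[:,18] = (11001011100000111010101000)·(00000000000001000000000000) mod 2 = 0+0+0+0+0+0+0+0+0+0+0+0+0+0+0+0+0+0+0+0+0+0+0+0+0+0 mod 2 = 0
  c[19] = d·G[:,19] = (11001011100000111010101000)·(00000000000000100000000000) mod 2 = 0+0+0+0+0+0+0+0+0+0+0+0+0+0+1+0+0+0+0+0+0+0+0+0+0+0 mod 2 = 1
  c[20] = d·G[:,20] = (11001011100000111010101000)·(00000000000000010000000000) mod 2 = 0+0+0+0+0+0+0+0+0+0+0+0+0+0+0+1+0+0+0+0+0+0+0+0+0+0 mod 2 = 1
  c[21] = d·G[:,21] = (11001011100000111010101000)·(00000000000000001000000000) mod 2 = 0+0+0+0+0+0+0+0+0+0+0+0+0+0+0+0+1+0+0+0+0+0+0+0+0+0 mod 2 = 1
  c[22] = d·G[:,22] = (11001011100000111010101000)·(00000000000000000100000000) mod 2 = 0+0+0+0+0+0+0+0+0+0+0+0+0+0+0+0+0+0+0+0+0+0+0+0+0+0 mod 2 = 0
  c[23] = d·G[:,23] = (11001011100000111010101000)·(00000000000000000010000000) mod 2 = 0+0+0+0+0+0+0+0+0+0+0+0+0+0+0+0+0+0+1+0+0+0+0+0+0+0 mod 2 = 1
  c[24] = d·G[:,24] = (11001011100000111010101000)·(00000000000000000001000000) mod 2 = 0+0+0+0+0+0+0+0+0+0+0+0+0+0+0+0+0+0+0+0+0+0+0+0+0+0 mod 2 = 0
  c[25] = d·G[:,25] = (11001011100000111010101000)·(00000000000000000000100000) mod 2 = 0+0+0+0+0+0+0+0+0+0+0+0+0+0+0+0+0+0+0+0+1+0+0+0+0+0 mod 2 = 1
  c[26] = d·G[:,26] = (11001011100000111010101000)·(00000000000000000000010000) mod 2 = 0+0+0+0+0+0+0+0+0+0+0+0+0+0+0+0+0+0+0+0+0+0+0+0+0+0 mod 2 = 0
  c[27] = d·G[:,27] = (11001011100000111010101000)·(00000000000000000000001000) mod 2 = 0+0+0+0+0+0+0+0+0+0+0+0+0+0+0+0+0+0+0+0+0+0+1+0+0+0 mod 2 = 1
  c[28] = d·G[:,28] = (11001011100000111010101000)·(00000000000000000000000100) mod 2 = 0+0+0+0+0+0+0+0+0+0+0+0+0+0+0+0+0+0+0+0+0+0+0+0+0+0 mod 2 = 0
  c[29] = d·G[:,29] = (11001011100000111010101000)·(00000000000000000000000010) mod 2 = 0+0+0+0+0+0+0+0+0+0+0+0+0+0+0+0+0+0+0+0+0+0+0+0+0+0 mod 2 = 0
  c[30] = d·G[:,30] = (11001011100000111010101000)·(00000000000000000000000001) mod 2 = 0+0+0+0+0+0+0+0+0+0+0+0+0+0+0+0+0+0+0+0+0+0+0+0+0+0 mod 2 = 0
Codeword = 0011100110111000000111010101000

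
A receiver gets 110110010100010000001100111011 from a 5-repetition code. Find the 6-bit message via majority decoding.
Split into 5-bit blocks and majority-vote each:
  block 1 = 11011: 4 ones, 1 zeros → 1
  block 2 = 00101: 2 ones, 3 zeros → 0
  block 3 = 00010: 1 ones, 4 zeros → 0
  block 4 = 00000: 0 ones, 5 zeros → 0
  block 5 = 11001: 3 ones, 2 zeros → 1
  block 6 = 11011: 4 ones, 1 zeros → 1
Decoded = 100011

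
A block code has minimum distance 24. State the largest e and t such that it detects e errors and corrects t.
(a) Detection requires d_min ≥ e+1, so e ≤ d_min − 1 = 23.
(b) Correction requires d_min ≥ 2t+1, so t ≤ ⌊(d_min − 1)/2⌋ = ⌊23/2⌋ = 11.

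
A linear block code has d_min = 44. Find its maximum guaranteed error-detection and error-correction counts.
(a) Detection requires d_min ≥ e+1, so e ≤ d_min − 1 = 43.
(b) Correction requires d_min ≥ 2t+1, so t ≤ ⌊(d_min − 1)/2⌋ = ⌊43/2⌋ = 21.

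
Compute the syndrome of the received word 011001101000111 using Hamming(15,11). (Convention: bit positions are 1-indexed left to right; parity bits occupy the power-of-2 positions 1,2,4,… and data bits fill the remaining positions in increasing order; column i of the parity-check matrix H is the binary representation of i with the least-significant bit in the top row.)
Syndrome s = H · r^T (mod 2), r = 011001101000111:
  s[0] = (101010101010101)·(011001101000111) mod 2 = 0+0+1+0+0+0+1+0+1+0+0+0+1+0+1 mod 2 = 1
  s[1] = (011001100110011)·(011001101000111) mod 2 = 0+1+1+0+0+1+1+0+0+0+0+0+0+1+1 mod 2 = 0
  s[2] = (000111100001111)·(011001101000111) mod 2 = 0+0+0+0+0+1+1+0+0+0+0+0+1+1+1 mod 2 = 1
  s[3] = (000000011111111)·(011001101000111) mod 2 = 0+0+0+0+0+0+0+0+1+0+0+0+1+1+1 mod 2 = 0
Syndrome = 1010
Non-zero syndrome: error at position 5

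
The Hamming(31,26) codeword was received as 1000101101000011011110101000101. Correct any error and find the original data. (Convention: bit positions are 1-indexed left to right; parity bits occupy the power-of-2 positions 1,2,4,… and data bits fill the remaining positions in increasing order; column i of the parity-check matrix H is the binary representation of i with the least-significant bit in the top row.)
Syndrome s = H · r^T (mod 2), r = 1000101101000011011110101000101:
  s[0] = (1010101010101010101010101010101)·(1000101101000011011110101000101) mod 2 = 1+0+0+0+1+0+1+0+0+0+0+0+0+0+1+0+0+0+1+0+1+0+1+0+1+0+0+0+1+0+1 mod 2 = 0
  s[1] = (0110011001100110011001100110011)·(1000101101000011011110101000101) mod 2 = 0+0+0+0+0+0+1+0+0+1+0+0+0+0+1+0+0+1+1+0+0+0+1+0+0+0+0+0+0+0+1 mod 2 = 1
  s[2] = (0001111000011110000111100001111)·(1000101101000011011110101000101) mod 2 = 0+0+0+0+1+0+1+0+0+0+0+0+0+0+1+0+0+0+0+1+1+0+1+0+0+0+0+0+1+0+1 mod 2 = 0
  s[3] = (0000000111111110000000011111111)·(1000101101000011011110101000101) mod 2 = 0+0+0+0+0+0+0+1+0+1+0+0+0+0+1+0+0+0+0+0+0+0+0+0+1+0+0+0+1+0+1 mod 2 = 0
  s[4] = (0000000000000001111111111111111)·(1000101101000011011110101000101) mod 2 = 0+0+0+0+0+0+0+0+0+0+0+0+0+0+0+1+0+1+1+1+1+0+1+0+1+0+0+0+1+0+1 mod 2 = 1
Syndrome = 01001
Column 18 of H equals this syndrome → error at bit 18 (1-indexed).
Flip bit 18: 1000101101000011011110101000101 → 1000101101000011001110101000101
Extract data bits at positions {3,5,6,7,9,10,11,12,13,14,15,17,18,19,20,21,22,23,24,25,26,27,28,29,30,31}: 01010100001001110101000101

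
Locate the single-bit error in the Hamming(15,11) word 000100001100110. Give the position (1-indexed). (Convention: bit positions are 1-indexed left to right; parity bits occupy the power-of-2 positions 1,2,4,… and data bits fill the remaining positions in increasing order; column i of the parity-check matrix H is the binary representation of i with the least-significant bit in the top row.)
Syndrome s = H · r^T (mod 2), r = 000100001100110:
  s[0] = (101010101010101)·(000100001100110) mod 2 = 0+0+0+0+0+0+0+0+1+0+0+0+1+0+0 mod 2 = 0
  s[1] = (011001100110011)·(000100001100110) mod 2 = 0+0+0+0+0+0+0+0+0+1+0+0+0+1+0 mod 2 = 0
  s[2] = (000111100001111)·(000100001100110) mod 2 = 0+0+0+1+0+0+0+0+0+0+0+0+1+1+0 mod 2 = 1
  s[3] = (000000011111111)·(000100001100110) mod 2 = 0+0+0+0+0+0+0+0+1+1+0+0+1+1+0 mod 2 = 0
Syndrome = 0010
Column i of H is the binary representation of i, so the syndrome is the binary index of the flipped bit.
Read s = 0010 with s[0] as LSB: 0·2^0 + 0·2^1 + 1·2^2 + 0·2^3 = 4.
Error is at bit position 4.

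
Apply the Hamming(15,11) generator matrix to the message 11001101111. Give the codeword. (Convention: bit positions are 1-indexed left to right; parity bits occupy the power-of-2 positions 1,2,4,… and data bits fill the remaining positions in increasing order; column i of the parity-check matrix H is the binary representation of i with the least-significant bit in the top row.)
Codeword c = d · G (mod 2), d = 11001101111:
  c[0] = d·G[:,0] = (11001101111)·(11011010101) mod 2 = 1+1+0+0+1+0+0+0+1+0+1 mod 2 = 1
  c[1] = d·G[:,1] = (11001101111)·(10110110011) mod 2 = 1+0+0+0+0+1+0+0+0+1+1 mod 2 = 0
  c[2] = d·G[:,2] = (11001101111)·(10000000000) mod 2 = 1+0+0+0+0+0+0+0+0+0+0 mod 2 = 1
  c[3] = d·G[:,3] = (11001101111)·(01110001111) mod 2 = 0+1+0+0+0+0+0+1+1+1+1 mod 2 = 1
  c[4] = d·G[:,4] = (11001101111)·(01000000000) mod 2 = 0+1+0+0+0+0+0+0+0+0+0 mod 2 = 1
  c[5] = d·G[:,5] = (11001101111)·(00100000000) mod 2 = 0+0+0+0+0+0+0+0+0+0+0 mod 2 = 0
  c[6] = d·G[:,6] = (11001101111)·(00010000000) mod 2 = 0+0+0+0+0+0+0+0+0+0+0 mod 2 = 0
  c[7] = d·G[:,7] = (11001101111)·(00001111111) mod 2 = 0+0+0+0+1+1+0+1+1+1+1 mod 2 = 0
  c[8] = d·G[:,8] = (11001101111)·(00001000000) mod 2 = 0+0+0+0+1+0+0+0+0+0+0 mod 2 = 1
  c[9] = d·G[:,9] = (11001101111)·(00000100000) mod 2 = 0+0+0+0+0+1+0+0+0+0+0 mod 2 = 1
  c[10] = d·G[:,10] = (11001101111)·(00000010000) mod 2 = 0+0+0+0+0+0+0+0+0+0+0 mod 2 = 0
  c[11] = d·G[:,11] = (11001101111)·(00000001000) mod 2 = 0+0+0+0+0+0+0+1+0+0+0 mod 2 = 1
  c[12] = d·G[:,12] = (11001101111)·(00000000100) mod 2 = 0+0+0+0+0+0+0+0+1+0+0 mod 2 = 1
  c[13] = d·G[:,13] = (11001101111)·(00000000010) mod 2 = 0+0+0+0+0+0+0+0+0+1+0 mod 2 = 1
  c[14] = d·G[:,14] = (11001101111)·(00000000001) mod 2 = 0+0+0+0+0+0+0+0+0+0+1 mod 2 = 1
Codeword = 101110001101111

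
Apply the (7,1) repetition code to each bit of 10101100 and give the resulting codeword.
Repeat each bit 7× and concatenate:
1→1111111  0→0000000  1→1111111  0→0000000  1→1111111  1→1111111  0→0000000  0→0000000
Codeword = 11111110000000111111100000001111111111111100000000000000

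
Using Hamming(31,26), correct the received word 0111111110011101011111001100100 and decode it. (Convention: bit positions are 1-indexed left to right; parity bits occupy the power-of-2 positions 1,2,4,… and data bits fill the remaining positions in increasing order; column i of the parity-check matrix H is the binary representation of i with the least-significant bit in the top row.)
Syndrome s = H · r^T (mod 2), r = 0111111110011101011111001100100:
  s[0] = (1010101010101010101010101010101)·(0111111110011101011111001100100) mod 2 = 0+0+1+0+1+0+1+0+1+0+0+0+1+0+0+0+0+0+1+0+1+0+0+0+1+0+0+0+1+0+0 mod 2 = 1
  s[1] = (0110011001100110011001100110011)·(0111111110011101011111001100100) mod 2 = 0+1+1+0+0+1+1+0+0+0+0+0+0+1+0+0+0+1+1+0+0+1+0+0+0+1+0+0+0+0+0 mod 2 = 1
  s[2] = (0001111000011110000111100001111)·(0111111110011101011111001100100) mod 2 = 0+0+0+1+1+1+1+0+0+0+0+1+1+1+0+0+0+0+0+1+1+1+0+0+0+0+0+0+1+0+0 mod 2 = 1
  s[3] = (0000000111111110000000011111111)·(0111111110011101011111001100100) mod 2 = 0+0+0+0+0+0+0+1+1+0+0+1+1+1+0+0+0+0+0+0+0+0+0+0+1+1+0+0+1+0+0 mod 2 = 0
  s[4] = (0000000000000001111111111111111)·(0111111110011101011111001100100) mod 2 = 0+0+0+0+0+0+0+0+0+0+0+0+0+0+0+1+0+1+1+1+1+1+0+0+1+1+0+0+1+0+0 mod 2 = 1
Syndrome = 11101
Column 23 of H equals this syndrome → error at bit 23 (1-indexed).
Flip bit 23: 0111111110011101011111001100100 → 0111111110011101011111101100100
Extract data bits at positions {3,5,6,7,9,10,11,12,13,14,15,17,18,19,20,21,22,23,24,25,26,27,28,29,30,31}: 11111001110011111101100100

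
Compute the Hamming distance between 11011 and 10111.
XOR = 01100, count of 1s = 2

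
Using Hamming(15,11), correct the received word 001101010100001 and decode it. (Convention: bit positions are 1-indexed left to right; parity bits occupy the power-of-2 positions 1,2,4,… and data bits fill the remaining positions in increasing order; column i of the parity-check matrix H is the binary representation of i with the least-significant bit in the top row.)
Syndrome s = H · r^T (mod 2), r = 001101010100001:
  s[0] = (101010101010101)·(001101010100001) mod 2 = 0+0+1+0+0+0+0+0+0+0+0+0+0+0+1 mod 2 = 0
  s[1] = (011001100110011)·(001101010100001) mod 2 = 0+0+1+0+0+1+0+0+0+1+0+0+0+0+1 mod 2 = 0
  s[2] = (000111100001111)·(001101010100001) mod 2 = 0+0+0+1+0+1+0+0+0+0+0+0+0+0+1 mod 2 = 1
  s[3] = (000000011111111)·(001101010100001) mod 2 = 0+0+0+0+0+0+0+1+0+1+0+0+0+0+1 mod 2 = 1
Syndrome = 0011
Column 12 of H equals this syndrome → error at bit 12 (1-indexed).
Flip bit 12: 001101010100001 → 001101010101001
Extract data bits at positions {3,5,6,7,9,10,11,12,13,14,15}: 10100101001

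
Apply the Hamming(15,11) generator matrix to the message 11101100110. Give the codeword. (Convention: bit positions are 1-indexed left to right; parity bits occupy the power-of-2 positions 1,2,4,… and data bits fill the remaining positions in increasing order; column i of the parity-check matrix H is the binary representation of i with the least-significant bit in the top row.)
Codeword c = d · G (mod 2), d = 11101100110:
  c[0] = d·G[:,0] = (11101100110)·(11011010101) mod 2 = 1+1+0+0+1+0+0+0+1+0+0 mod 2 = 0
  c[1] = d·G[:,1] = (11101100110)·(10110110011) mod 2 = 1+0+1+0+0+1+0+0+0+1+0 mod 2 = 0
  c[2] = d·G[:,2] = (11101100110)·(10000000000) mod 2 = 1+0+0+0+0+0+0+0+0+0+0 mod 2 = 1
  c[3] = d·G[:,3] = (11101100110)·(01110001111) mod 2 = 0+1+1+0+0+0+0+0+1+1+0 mod 2 = 0
  c[4] = d·G[:,4] = (11101100110)·(01000000000) mod 2 = 0+1+0+0+0+0+0+0+0+0+0 mod 2 = 1
  c[5] = d·G[:,5] = (11101100110)·(00100000000) mod 2 = 0+0+1+0+0+0+0+0+0+0+0 mod 2 = 1
  c[6] = d·G[:,6] = (11101100110)·(00010000000) mod 2 = 0+0+0+0+0+0+0+0+0+0+0 mod 2 = 0
  c[7] = d·G[:,7] = (11101100110)·(00001111111) mod 2 = 0+0+0+0+1+1+0+0+1+1+0 mod 2 = 0
  c[8] = d·G[:,8] = (11101100110)·(00001000000) mod 2 = 0+0+0+0+1+0+0+0+0+0+0 mod 2 = 1
  c[9] = d·G[:,9] = (11101100110)·(00000100000) mod 2 = 0+0+0+0+0+1+0+0+0+0+0 mod 2 = 1
  c[10] = d·G[:,10] = (11101100110)·(00000010000) mod 2 = 0+0+0+0+0+0+0+0+0+0+0 mod 2 = 0
  c[11] = d·G[:,11] = (11101100110)·(00000001000) mod 2 = 0+0+0+0+0+0+0+0+0+0+0 mod 2 = 0
  c[12] = d·G[:,12] = (11101100110)·(00000000100) mod 2 = 0+0+0+0+0+0+0+0+1+0+0 mod 2 = 1
  c[13] = d·G[:,13] = (11101100110)·(00000000010) mod 2 = 0+0+0+0+0+0+0+0+0+1+0 mod 2 = 1
  c[14] = d·G[:,14] = (11101100110)·(00000000001) mod 2 = 0+0+0+0+0+0+0+0+0+0+0 mod 2 = 0
Codeword = 001011001100110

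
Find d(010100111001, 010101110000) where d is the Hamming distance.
XOR = 000001001001, count of 1s = 3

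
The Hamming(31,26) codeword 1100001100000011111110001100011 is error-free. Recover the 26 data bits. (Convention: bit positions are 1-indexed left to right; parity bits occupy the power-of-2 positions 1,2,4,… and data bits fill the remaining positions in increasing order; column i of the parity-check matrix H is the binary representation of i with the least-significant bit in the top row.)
Parity bits occupy power-of-2 positions; data bits are at positions {3,5,6,7,9,10,11,12,13,14,15,17,18,19,20,21,22,23,24,25,26,27,28,29,30,31} (1-indexed).
Extract: c[3]=0 c[5]=0 c[6]=0 c[7]=1 c[9]=0 c[10]=0 c[11]=0 c[12]=0 c[13]=0 c[14]=0 c[15]=1 c[17]=1 c[18]=1 c[19]=1 c[20]=1 c[21]=1 c[22]=0 c[23]=0 c[24]=0 c[25]=1 c[26]=1 c[27]=0 c[28]=0 c[29]=0 c[30]=1 c[31]=1
Data = 00010000001111110001100011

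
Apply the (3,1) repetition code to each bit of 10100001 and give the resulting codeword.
Repeat each bit 3× and concatenate:
1→111  0→000  1→111  0→000  0→000  0→000  0→000  1→111
Codeword = 111000111000000000000111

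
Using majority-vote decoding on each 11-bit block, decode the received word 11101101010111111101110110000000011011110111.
Split into 11-bit blocks and majority-vote each:
  block 1 = 11101101010: 7 ones, 4 zeros → 1
  block 2 = 11111110111: 10 ones, 1 zeros → 1
  block 3 = 01100000000: 2 ones, 9 zeros → 0
  block 4 = 11011110111: 9 ones, 2 zeros → 1
Decoded = 1101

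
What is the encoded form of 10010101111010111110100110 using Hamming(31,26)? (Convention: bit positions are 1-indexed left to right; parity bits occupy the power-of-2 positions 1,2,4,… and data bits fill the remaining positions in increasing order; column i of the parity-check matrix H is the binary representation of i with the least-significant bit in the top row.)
Codeword c = d · G (mod 2), d = 10010101111010111110100110:
  c[0] = d·G[:,0] = (10010101111010111110100110)·(11011010101101010101010101) mod 2 = 1+0+0+1+0+0+0+0+1+0+1+0+0+0+0+1+0+1+0+0+0+0+0+1+0+0 mod 2 = 1
  c[1] = d·G[:,1] = (10010101111010111110100110)·(10110110011011001100110011) mod 2 = 1+0+0+1+0+1+0+0+0+1+1+0+1+0+0+0+1+1+0+0+1+0+0+0+1+0 mod 2 = 0
  c[2] = d·G[:,2] = (10010101111010111110100110)·(10000000000000000000000000) mod 2 = 1+0+0+0+0+0+0+0+0+0+0+0+0+0+0+0+0+0+0+0+0+0+0+0+0+0 mod 2 = 1
  c[3] = d·G[:,3] = (10010101111010111110100110)·(01110001111000111100001111) mod 2 = 0+0+0+1+0+0+0+1+1+1+1+0+0+0+1+1+1+1+0+0+0+0+0+1+1+0 mod 2 = 1
  c[4] = d·G[:,4] = (10010101111010111110100110)·(01000000000000000000000000) mod 2 = 0+0+0+0+0+0+0+0+0+0+0+0+0+0+0+0+0+0+0+0+0+0+0+0+0+0 mod 2 = 0
  c[5] = d·G[:,5] = (10010101111010111110100110)·(00100000000000000000000000) mod 2 = 0+0+0+0+0+0+0+0+0+0+0+0+0+0+0+0+0+0+0+0+0+0+0+0+0+0 mod 2 = 0
  c[6] = d·G[:,6] = (10010101111010111110100110)·(00010000000000000000000000) mod 2 = 0+0+0+1+0+0+0+0+0+0+0+0+0+0+0+0+0+0+0+0+0+0+0+0+0+0 mod 2 = 1
  c[7] = d·G[:,7] = (10010101111010111110100110)·(00001111111000000011111111) mod 2 = 0+0+0+0+0+1+0+1+1+1+1+0+0+0+0+0+0+0+1+0+1+0+0+1+1+0 mod 2 = 1
  c[8] = d·G[:,8] = (10010101111010111110100110)·(00001000000000000000000000) mod 2 = 0+0+0+0+0+0+0+0+0+0+0+0+0+0+0+0+0+0+0+0+0+0+0+0+0+0 mod 2 = 0
  c[9] = d·G[:,9] = (10010101111010111110100110)·(00000100000000000000000000) mod 2 = 0+0+0+0+0+1+0+0+0+0+0+0+0+0+0+0+0+0+0+0+0+0+0+0+0+0 mod 2 = 1
  c[10] = d·G[:,10] = (10010101111010111110100110)·(00000010000000000000000000) mod 2 = 0+0+0+0+0+0+0+0+0+0+0+0+0+0+0+0+0+0+0+0+0+0+0+0+0+0 mod 2 = 0
  c[11] = d·G[:,11] = (10010101111010111110100110)·(00000001000000000000000000) mod 2 = 0+0+0+0+0+0+0+1+0+0+0+0+0+0+0+0+0+0+0+0+0+0+0+0+0+0 mod 2 = 1
  c[12] = d·G[:,12] = (10010101111010111110100110)·(00000000100000000000000000) mod 2 = 0+0+0+0+0+0+0+0+1+0+0+0+0+0+0+0+0+0+0+0+0+0+0+0+0+0 mod 2 = 1
  c[13] = d·G[:,13] = (10010101111010111110100110)·(00000000010000000000000000) mod 2 = 0+0+0+0+0+0+0+0+0+1+0+0+0+0+0+0+0+0+0+0+0+0+0+0+0+0 mod 2 = 1
  c[14] = d·G[:,14] = (10010101111010111110100110)·(00000000001000000000000000) mod 2 = 0+0+0+0+0+0+0+0+0+0+1+0+0+0+0+0+0+0+0+0+0+0+0+0+0+0 mod 2 = 1
  c[15] = d·G[:,15] = (10010101111010111110100110)·(00000000000111111111111111) mod 2 = 0+0+0+0+0+0+0+0+0+0+0+0+1+0+1+1+1+1+1+0+1+0+0+1+1+0 mod 2 = 1
  c[16] = d·G[:,16] = (10010101111010111110100110)·(00000000000100000000000000) mod 2 = 0+0+0+0+0+0+0+0+0+0+0+0+0+0+0+0+0+0+0+0+0+0+0+0+0+0 mod 2 = 0
  c[17] = d·G[:,17] = (10010101111010111110100110)·(00000000000010000000000000) mod 2 = 0+0+0+0+0+0+0+0+0+0+0+0+1+0+0+0+0+0+0+0+0+0+0+0+0+0 mod 2 = 1
  c[18] = d·G[:,18] = (10010101111010111110100110)·(00000000000001000000000000) mod 2 = 0+0+0+0+0+0+0+0+0+0+0+0+0+0+0+0+0+0+0+0+0+0+0+0+0+0 mod 2 = 0
  c[19] = d·G[:,19] = (10010101111010111110100110)·(00000000000000100000000000) mod 2 = 0+0+0+0+0+0+0+0+0+0+0+0+0+0+1+0+0+0+0+0+0+0+0+0+0+0 mod 2 = 1
  c[20] = d·G[:,20] = (10010101111010111110100110)·(00000000000000010000000000) mod 2 = 0+0+0+0+0+0+0+0+0+0+0+0+0+0+0+1+0+0+0+0+0+0+0+0+0+0 mod 2 = 1
  c[21] = d·G[:,21] = (10010101111010111110100110)·(00000000000000001000000000) mod 2 = 0+0+0+0+0+0+0+0+0+0+0+0+0+0+0+0+1+0+0+0+0+0+0+0+0+0 mod 2 = 1
  c[22] = d·G[:,22] = (10010101111010111110100110)·(00000000000000000100000000) mod 2 = 0+0+0+0+0+0+0+0+0+0+0+0+0+0+0+0+0+1+0+0+0+0+0+0+0+0 mod 2 = 1
  c[23] = d·G[:,23] = (10010101111010111110100110)·(00000000000000000010000000) mod 2 = 0+0+0+0+0+0+0+0+0+0+0+0+0+0+0+0+0+0+1+0+0+0+0+0+0+0 mod 2 = 1
  c[24] = d·G[:,24] = (10010101111010111110100110)·(00000000000000000001000000) mod 2 = 0+0+0+0+0+0+0+0+0+0+0+0+0+0+0+0+0+0+0+0+0+0+0+0+0+0 mod 2 = 0
  c[25] = d·G[:,25] = (10010101111010111110100110)·(00000000000000000000100000) mod 2 = 0+0+0+0+0+0+0+0+0+0+0+0+0+0+0+0+0+0+0+0+1+0+0+0+0+0 mod 2 = 1
  c[26] = d·G[:,26] = (10010101111010111110100110)·(00000000000000000000010000) mod 2 = 0+0+0+0+0+0+0+0+0+0+0+0+0+0+0+0+0+0+0+0+0+0+0+0+0+0 mod 2 = 0
  c[27] = d·G[:,27] = (10010101111010111110100110)·(00000000000000000000001000) mod 2 = 0+0+0+0+0+0+0+0+0+0+0+0+0+0+0+0+0+0+0+0+0+0+0+0+0+0 mod 2 = 0
  c[28] = d·G[:,28] = (10010101111010111110100110)·(00000000000000000000000100) mod 2 = 0+0+0+0+0+0+0+0+0+0+0+0+0+0+0+0+0+0+0+0+0+0+0+1+0+0 mod 2 = 1
  c[29] = d·G[:,29] = (10010101111010111110100110)·(00000000000000000000000010) mod 2 = 0+0+0+0+0+0+0+0+0+0+0+0+0+0+0+0+0+0+0+0+0+0+0+0+1+0 mod 2 = 1
  c[30] = d·G[:,30] = (10010101111010111110100110)·(00000000000000000000000001) mod 2 = 0+0+0+0+0+0+0+0+0+0+0+0+0+0+0+0+0+0+0+0+0+0+0+0+0+0 mod 2 = 0
Codeword = 1011001101011111010111110100110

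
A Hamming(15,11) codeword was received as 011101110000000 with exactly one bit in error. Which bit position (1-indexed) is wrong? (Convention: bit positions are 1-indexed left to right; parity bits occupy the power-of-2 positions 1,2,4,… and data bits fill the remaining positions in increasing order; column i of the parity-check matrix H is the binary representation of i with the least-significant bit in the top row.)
Syndrome s = H · r^T (mod 2), r = 011101110000000:
  s[0] = (101010101010101)·(011101110000000) mod 2 = 0+0+1+0+0+0+1+0+0+0+0+0+0+0+0 mod 2 = 0
  s[1] = (011001100110011)·(011101110000000) mod 2 = 0+1+1+0+0+1+1+0+0+0+0+0+0+0+0 mod 2 = 0
  s[2] = (000111100001111)·(011101110000000) mod 2 = 0+0+0+1+0+1+1+0+0+0+0+0+0+0+0 mod 2 = 1
  s[3] = (000000011111111)·(011101110000000) mod 2 = 0+0+0+0+0+0+0+1+0+0+0+0+0+0+0 mod 2 = 1
Syndrome = 0011
Column i of H is the binary representation of i, so the syndrome is the binary index of the flipped bit.
Read s = 0011 with s[0] as LSB: 0·2^0 + 0·2^1 + 1·2^2 + 1·2^3 = 12.
Error is at bit position 12.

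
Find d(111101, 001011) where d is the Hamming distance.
XOR = 110110, count of 1s = 4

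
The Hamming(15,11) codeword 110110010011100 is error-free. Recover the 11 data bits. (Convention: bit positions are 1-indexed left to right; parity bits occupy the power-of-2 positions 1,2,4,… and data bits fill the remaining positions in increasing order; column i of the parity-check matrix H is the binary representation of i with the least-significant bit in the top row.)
Parity bits occupy power-of-2 positions; data bits are at positions {3,5,6,7,9,10,11,12,13,14,15} (1-indexed).
Extract: c[3]=0 c[5]=1 c[6]=0 c[7]=0 c[9]=0 c[10]=0 c[11]=1 c[12]=1 c[13]=1 c[14]=0 c[15]=0
Data = 01000011100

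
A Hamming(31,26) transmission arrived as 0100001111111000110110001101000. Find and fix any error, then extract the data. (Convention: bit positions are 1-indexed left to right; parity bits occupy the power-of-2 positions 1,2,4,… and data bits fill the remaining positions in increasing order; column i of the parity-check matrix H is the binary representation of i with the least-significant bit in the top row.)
Syndrome s = H · r^T (mod 2), r = 0100001111111000110110001101000:
  s[0] = (1010101010101010101010101010101)·(0100001111111000110110001101000) mod 2 = 0+0+0+0+0+0+1+0+1+0+1+0+1+0+0+0+1+0+0+0+1+0+0+0+1+0+0+0+0+0+0 mod 2 = 1
  s[1] = (0110011001100110011001100110011)·(0100001111111000110110001101000) mod 2 = 0+1+0+0+0+0+1+0+0+1+1+0+0+0+0+0+0+1+0+0+0+0+0+0+0+1+0+0+0+0+0 mod 2 = 0
  s[2] = (0001111000011110000111100001111)·(0100001111111000110110001101000) mod 2 = 0+0+0+0+0+0+1+0+0+0+0+1+1+0+0+0+0+0+0+1+1+0+0+0+0+0+0+1+0+0+0 mod 2 = 0
  s[3] = (0000000111111110000000011111111)·(0100001111111000110110001101000) mod 2 = 0+0+0+0+0+0+0+1+1+1+1+1+1+0+0+0+0+0+0+0+0+0+0+0+1+1+0+1+0+0+0 mod 2 = 1
  s[4] = (0000000000000001111111111111111)·(0100001111111000110110001101000) mod 2 = 0+0+0+0+0+0+0+0+0+0+0+0+0+0+0+0+1+1+0+1+1+0+0+0+1+1+0+1+0+0+0 mod 2 = 1
Syndrome = 10011
Column 25 of H equals this syndrome → error at bit 25 (1-indexed).
Flip bit 25: 0100001111111000110110001101000 → 0100001111111000110110000101000
Extract data bits at positions {3,5,6,7,9,10,11,12,13,14,15,17,18,19,20,21,22,23,24,25,26,27,28,29,30,31}: 00011111100110110000101000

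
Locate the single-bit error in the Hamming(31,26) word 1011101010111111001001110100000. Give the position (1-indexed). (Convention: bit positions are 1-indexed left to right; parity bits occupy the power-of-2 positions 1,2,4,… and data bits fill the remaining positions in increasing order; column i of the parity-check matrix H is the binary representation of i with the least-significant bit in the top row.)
Syndrome s = H · r^T (mod 2), r = 1011101010111111001001110100000:
  s[0] = (1010101010101010101010101010101)·(1011101010111111001001110100000) mod 2 = 1+0+1+0+1+0+1+0+1+0+1+0+1+0+1+0+0+0+1+0+0+0+1+0+0+0+0+0+0+0+0 mod 2 = 0
  s[1] = (0110011001100110011001100110011)·(1011101010111111001001110100000) mod 2 = 0+0+1+0+0+0+1+0+0+0+1+0+0+1+1+0+0+0+1+0+0+1+1+0+0+1+0+0+0+0+0 mod 2 = 1
  s[2] = (0001111000011110000111100001111)·(1011101010111111001001110100000) mod 2 = 0+0+0+1+1+0+1+0+0+0+0+1+1+1+1+0+0+0+0+0+0+1+1+0+0+0+0+0+0+0+0 mod 2 = 1
  s[3] = (0000000111111110000000011111111)·(1011101010111111001001110100000) mod 2 = 0+0+0+0+0+0+0+0+1+0+1+1+1+1+1+0+0+0+0+0+0+0+0+1+0+1+0+0+0+0+0 mod 2 = 0
  s[4] = (0000000000000001111111111111111)·(1011101010111111001001110100000) mod 2 = 0+0+0+0+0+0+0+0+0+0+0+0+0+0+0+1+0+0+1+0+0+1+1+1+0+1+0+0+0+0+0 mod 2 = 0
Syndrome = 01100
Column i of H is the binary representation of i, so the syndrome is the binary index of the flipped bit.
Read s = 01100 with s[0] as LSB: 0·2^0 + 1·2^1 + 1·2^2 + 0·2^3 + 0·2^4 = 6.
Error is at bit position 6.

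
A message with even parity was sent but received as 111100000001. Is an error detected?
Sum of received bits: 1+1+1+1+0+0+0+0+0+0+0+1 = 5; 5 mod 2 = 1. Result is 1 ≠ 0 → error detected.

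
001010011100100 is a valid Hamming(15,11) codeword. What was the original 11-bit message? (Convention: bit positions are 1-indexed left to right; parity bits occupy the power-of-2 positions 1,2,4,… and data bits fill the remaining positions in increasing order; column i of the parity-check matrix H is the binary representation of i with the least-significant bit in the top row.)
Parity bits occupy power-of-2 positions; data bits are at positions {3,5,6,7,9,10,11,12,13,14,15} (1-indexed).
Extract: c[3]=1 c[5]=1 c[6]=0 c[7]=0 c[9]=1 c[10]=1 c[11]=0 c[12]=0 c[13]=1 c[14]=0 c[15]=0
Data = 11001100100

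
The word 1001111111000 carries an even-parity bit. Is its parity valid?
Sum of all bits: 1+0+0+1+1+1+1+1+1+1+0+0+0 = 8; 8 mod 2 = 0. Result is 0 → valid parity.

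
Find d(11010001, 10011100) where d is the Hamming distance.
XOR = 01001101, count of 1s = 4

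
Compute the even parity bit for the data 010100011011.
Sum of data bits: 0+1+0+1+0+0+0+1+1+0+1+1 = 6.
6 mod 2 = 0, so parity bit = 0.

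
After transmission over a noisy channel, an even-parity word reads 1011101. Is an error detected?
Sum of received bits: 1+0+1+1+1+0+1 = 5; 5 mod 2 = 1. Result is 1 ≠ 0 → error detected.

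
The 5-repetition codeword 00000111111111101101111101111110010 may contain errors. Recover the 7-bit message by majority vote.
Split into 5-bit blocks and majority-vote each:
  block 1 = 00000: 0 ones, 5 zeros → 0
  block 2 = 11111: 5 ones, 0 zeros → 1
  block 3 = 11111: 5 ones, 0 zeros → 1
  block 4 = 01101: 3 ones, 2 zeros → 1
  block 5 = 11110: 4 ones, 1 zeros → 1
  block 6 = 11111: 5 ones, 0 zeros → 1
  block 7 = 10010: 2 ones, 3 zeros → 0
Decoded = 0111110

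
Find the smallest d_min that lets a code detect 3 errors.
Detecting e errors requires d_min ≥ e + 1 = 3 + 1 = 4.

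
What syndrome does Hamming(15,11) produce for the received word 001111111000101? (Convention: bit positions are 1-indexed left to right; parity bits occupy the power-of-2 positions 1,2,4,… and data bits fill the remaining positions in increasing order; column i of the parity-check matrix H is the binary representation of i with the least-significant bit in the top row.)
Syndrome s = H · r^T (mod 2), r = 001111111000101:
  s[0] = (101010101010101)·(001111111000101) mod 2 = 0+0+1+0+1+0+1+0+1+0+0+0+1+0+1 mod 2 = 0
  s[1] = (011001100110011)·(001111111000101) mod 2 = 0+0+1+0+0+1+1+0+0+0+0+0+0+0+1 mod 2 = 0
  s[2] = (000111100001111)·(001111111000101) mod 2 = 0+0+0+1+1+1+1+0+0+0+0+0+1+0+1 mod 2 = 0
  s[3] = (000000011111111)·(001111111000101) mod 2 = 0+0+0+0+0+0+0+1+1+0+0+0+1+0+1 mod 2 = 0
Syndrome = 0000
s = 0: no error detected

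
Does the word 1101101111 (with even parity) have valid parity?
Sum of all bits: 1+1+0+1+1+0+1+1+1+1 = 8; 8 mod 2 = 0. Result is 0 → valid parity.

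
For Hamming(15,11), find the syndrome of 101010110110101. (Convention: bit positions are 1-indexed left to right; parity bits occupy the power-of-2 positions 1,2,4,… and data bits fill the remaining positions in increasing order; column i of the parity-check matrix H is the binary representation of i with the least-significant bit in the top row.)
Syndrome s = H · r^T (mod 2), r = 101010110110101:
  s[0] = (101010101010101)·(101010110110101) mod 2 = 1+0+1+0+1+0+1+0+0+0+1+0+1+0+1 mod 2 = 1
  s[1] = (011001100110011)·(101010110110101) mod 2 = 0+0+1+0+0+0+1+0+0+1+1+0+0+0+1 mod 2 = 1
  s[2] = (000111100001111)·(101010110110101) mod 2 = 0+0+0+0+1+0+1+0+0+0+0+0+1+0+1 mod 2 = 0
  s[3] = (000000011111111)·(101010110110101) mod 2 = 0+0+0+0+0+0+0+1+0+1+1+0+1+0+1 mod 2 = 1
Syndrome = 1101
Non-zero syndrome: error at position 11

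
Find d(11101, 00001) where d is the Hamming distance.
XOR = 11100, count of 1s = 3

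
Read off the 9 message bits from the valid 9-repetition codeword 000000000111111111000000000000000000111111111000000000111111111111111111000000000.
Split into 9-bit blocks: 000000000 111111111 000000000 000000000 111111111 000000000 111111111 111111111 000000000
Data = 010010110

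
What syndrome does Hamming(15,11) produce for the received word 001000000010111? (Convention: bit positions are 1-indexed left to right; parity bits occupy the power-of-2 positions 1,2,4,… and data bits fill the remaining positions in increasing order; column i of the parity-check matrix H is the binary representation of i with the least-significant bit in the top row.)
Syndrome s = H · r^T (mod 2), r = 001000000010111:
  s[0] = (101010101010101)·(001000000010111) mod 2 = 0+0+1+0+0+0+0+0+0+0+1+0+1+0+1 mod 2 = 0
  s[1] = (011001100110011)·(001000000010111) mod 2 = 0+0+1+0+0+0+0+0+0+0+1+0+0+1+1 mod 2 = 0
  s[2] = (000111100001111)·(001000000010111) mod 2 = 0+0+0+0+0+0+0+0+0+0+0+0+1+1+1 mod 2 = 1
  s[3] = (000000011111111)·(001000000010111) mod 2 = 0+0+0+0+0+0+0+0+0+0+1+0+1+1+1 mod 2 = 0
Syndrome = 0010
Non-zero syndrome: error at position 4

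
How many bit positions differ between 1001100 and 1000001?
XOR = 0001101, count of 1s = 3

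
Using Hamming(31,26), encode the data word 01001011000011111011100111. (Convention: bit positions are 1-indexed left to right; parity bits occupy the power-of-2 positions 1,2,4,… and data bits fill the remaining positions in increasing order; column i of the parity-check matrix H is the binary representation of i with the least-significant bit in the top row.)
Codeword c = d · G (mod 2), d = 01001011000011111011100111:
  c[0] = d·G[:,0] = (01001011000011111011100111)·(11011010101101010101010101) mod 2 = 0+1+0+0+1+0+1+0+0+0+0+0+0+1+0+1+0+0+0+1+0+0+0+1+0+1 mod 2 = 0
  c[1] = d·G[:,1] = (01001011000011111011100111)·(10110110011011001100110011) mod 2 = 0+0+0+0+0+0+1+0+0+0+0+0+1+1+0+0+1+0+0+0+1+0+0+0+1+1 mod 2 = 1
  c[2] = d·G[:,2] = (01001011000011111011100111)·(10000000000000000000000000) mod 2 = 0+0+0+0+0+0+0+0+0+0+0+0+0+0+0+0+0+0+0+0+0+0+0+0+0+0 mod 2 = 0
  c[3] = d·G[:,3] = (01001011000011111011100111)·(01110001111000111100001111) mod 2 = 0+1+0+0+0+0+0+1+0+0+0+0+0+0+1+1+1+0+0+0+0+0+0+1+1+1 mod 2 = 0
  c[4] = d·G[:,4] = (01001011000011111011100111)·(01000000000000000000000000) mod 2 = 0+1+0+0+0+0+0+0+0+0+0+0+0+0+0+0+0+0+0+0+0+0+0+0+0+0 mod 2 = 1
  c[5] = d·G[:,5] = (01001011000011111011100111)·(00100000000000000000000000) mod 2 = 0+0+0+0+0+0+0+0+0+0+0+0+0+0+0+0+0+0+0+0+0+0+0+0+0+0 mod 2 = 0
  c[6] = d·G[:,6] = (01001011000011111011100111)·(00010000000000000000000000) mod 2 = 0+0+0+0+0+0+0+0+0+0+0+0+0+0+0+0+0+0+0+0+0+0+0+0+0+0 mod 2 = 0
  c[7] = d·G[:,7] = (01001011000011111011100111)·(00001111111000000011111111) mod 2 = 0+0+0+0+1+0+1+1+0+0+0+0+0+0+0+0+0+0+1+1+1+0+0+1+1+1 mod 2 = 1
  c[8] = d·G[:,8] = (01001011000011111011100111)·(00001000000000000000000000) mod 2 = 0+0+0+0+1+0+0+0+0+0+0+0+0+0+0+0+0+0+0+0+0+0+0+0+0+0 mod 2 = 1
  c[9] = d·G[:,9] = (01001011000011111011100111)·(00000100000000000000000000) mod 2 = 0+0+0+0+0+0+0+0+0+0+0+0+0+0+0+0+0+0+0+0+0+0+0+0+0+0 mod 2 = 0
  c[10] = d·G[:,10] = (01001011000011111011100111)·(00000010000000000000000000) mod 2 = 0+0+0+0+0+0+1+0+0+0+0+0+0+0+0+0+0+0+0+0+0+0+0+0+0+0 mod 2 = 1
  c[11] = d·G[:,11] = (01001011000011111011100111)·(00000001000000000000000000) mod 2 = 0+0+0+0+0+0+0+1+0+0+0+0+0+0+0+0+0+0+0+0+0+0+0+0+0+0 mod 2 = 1
  c[12] = d·G[:,12] = (01001011000011111011100111)·(00000000100000000000000000) mod 2 = 0+0+0+0+0+0+0+0+0+0+0+0+0+0+0+0+0+0+0+0+0+0+0+0+0+0 mod 2 = 0
  c[13] = d·G[:,13] = (01001011000011111011100111)·(00000000010000000000000000) mod 2 = 0+0+0+0+0+0+0+0+0+0+0+0+0+0+0+0+0+0+0+0+0+0+0+0+0+0 mod 2 = 0
  c[14] = d·G[:,14] = (01001011000011111011100111)·(00000000001000000000000000) mod 2 = 0+0+0+0+0+0+0+0+0+0+0+0+0+0+0+0+0+0+0+0+0+0+0+0+0+0 mod 2 = 0
  c[15] = d·G[:,15] = (01001011000011111011100111)·(00000000000111111111111111) mod 2 = 0+0+0+0+0+0+0+0+0+0+0+0+1+1+1+1+1+0+1+1+1+0+0+1+1+1 mod 2 = 1
  c[16] = d·G[:,16] = (01001011000011111011100111)·(00000000000100000000000000) mod 2 = 0+0+0+0+0+0+0+0+0+0+0+0+0+0+0+0+0+0+0+0+0+0+0+0+0+0 mod 2 = 0
  c[17] = d·G[:,17] = (01001011000011111011100111)·(00000000000010000000000000) mod 2 = 0+0+0+0+0+0+0+0+0+0+0+0+1+0+0+0+0+0+0+0+0+0+0+0+0+0 mod 2 = 1
  c[18] = d·G[:,18] = (01001011000011111011100111)·(00000000000001000000000000) mod 2 = 0+0+0+0+0+0+0+0+0+0+0+0+0+1+0+0+0+0+0+0+0+0+0+0+0+0 mod 2 = 1
  c[19] = d·G[:,19] = (01001011000011111011100111)·(00000000000000100000000000) mod 2 = 0+0+0+0+0+0+0+0+0+0+0+0+0+0+1+0+0+0+0+0+0+0+0+0+0+0 mod 2 = 1
  c[20] = d·G[:,20] = (01001011000011111011100111)·(00000000000000010000000000) mod 2 = 0+0+0+0+0+0+0+0+0+0+0+0+0+0+0+1+0+0+0+0+0+0+0+0+0+0 mod 2 = 1
  c[21] = d·G[:,21] = (01001011000011111011100111)·(00000000000000001000000000) mod 2 = 0+0+0+0+0+0+0+0+0+0+0+0+0+0+0+0+1+0+0+0+0+0+0+0+0+0 mod 2 = 1
  c[22] = d·G[:,22] = (01001011000011111011100111)·(00000000000000000100000000) mod 2 = 0+0+0+0+0+0+0+0+0+0+0+0+0+0+0+0+0+0+0+0+0+0+0+0+0+0 mod 2 = 0
  c[23] = d·G[:,23] = (01001011000011111011100111)·(00000000000000000010000000) mod 2 = 0+0+0+0+0+0+0+0+0+0+0+0+0+0+0+0+0+0+1+0+0+0+0+0+0+0 mod 2 = 1
  c[24] = d·G[:,24] = (01001011000011111011100111)·(00000000000000000001000000) mod 2 = 0+0+0+0+0+0+0+0+0+0+0+0+0+0+0+0+0+0+0+1+0+0+0+0+0+0 mod 2 = 1
  c[25] = d·G[:,25] = (01001011000011111011100111)·(00000000000000000000100000) mod 2 = 0+0+0+0+0+0+0+0+0+0+0+0+0+0+0+0+0+0+0+0+1+0+0+0+0+0 mod 2 = 1
  c[26] = d·G[:,26] = (01001011000011111011100111)·(00000000000000000000010000) mod 2 = 0+0+0+0+0+0+0+0+0+0+0+0+0+0+0+0+0+0+0+0+0+0+0+0+0+0 mod 2 = 0
  c[27] = d·G[:,27] = (01001011000011111011100111)·(00000000000000000000001000) mod 2 = 0+0+0+0+0+0+0+0+0+0+0+0+0+0+0+0+0+0+0+0+0+0+0+0+0+0 mod 2 = 0
  c[28] = d·G[:,28] = (01001011000011111011100111)·(00000000000000000000000100) mod 2 = 0+0+0+0+0+0+0+0+0+0+0+0+0+0+0+0+0+0+0+0+0+0+0+1+0+0 mod 2 = 1
  c[29] = d·G[:,29] = (01001011000011111011100111)·(00000000000000000000000010) mod 2 = 0+0+0+0+0+0+0+0+0+0+0+0+0+0+0+0+0+0+0+0+0+0+0+0+1+0 mod 2 = 1
  c[30] = d·G[:,30] = (01001011000011111011100111)·(00000000000000000000000001) mod 2 = 0+0+0+0+0+0+0+0+0+0+0+0+0+0+0+0+0+0+0+0+0+0+0+0+0+1 mod 2 = 1
Codeword = 0100100110110001011111011100111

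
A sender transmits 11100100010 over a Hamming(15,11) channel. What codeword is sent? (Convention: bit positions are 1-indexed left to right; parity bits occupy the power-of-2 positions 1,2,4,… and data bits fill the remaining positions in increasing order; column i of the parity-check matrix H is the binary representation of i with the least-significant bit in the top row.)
Codeword c = d · G (mod 2), d = 11100100010:
  c[0] = d·G[:,0] = (11100100010)·(11011010101) mod 2 = 1+1+0+0+0+0+0+0+0+0+0 mod 2 = 0
  c[1] = d·G[:,1] = (11100100010)·(10110110011) mod 2 = 1+0+1+0+0+1+0+0+0+1+0 mod 2 = 0
  c[2] = d·G[:,2] = (11100100010)·(10000000000) mod 2 = 1+0+0+0+0+0+0+0+0+0+0 mod 2 = 1
  c[3] = d·G[:,3] = (11100100010)·(01110001111) mod 2 = 0+1+1+0+0+0+0+0+0+1+0 mod 2 = 1
  c[4] = d·G[:,4] = (11100100010)·(01000000000) mod 2 = 0+1+0+0+0+0+0+0+0+0+0 mod 2 = 1
  c[5] = d·G[:,5] = (11100100010)·(00100000000) mod 2 = 0+0+1+0+0+0+0+0+0+0+0 mod 2 = 1
  c[6] = d·G[:,6] = (11100100010)·(00010000000) mod 2 = 0+0+0+0+0+0+0+0+0+0+0 mod 2 = 0
  c[7] = d·G[:,7] = (11100100010)·(00001111111) mod 2 = 0+0+0+0+0+1+0+0+0+1+0 mod 2 = 0
  c[8] = d·G[:,8] = (11100100010)·(00001000000) mod 2 = 0+0+0+0+0+0+0+0+0+0+0 mod 2 = 0
  c[9] = d·G[:,9] = (11100100010)·(00000100000) mod 2 = 0+0+0+0+0+1+0+0+0+0+0 mod 2 = 1
  c[10] = d·G[:,10] = (11100100010)·(00000010000) mod 2 = 0+0+0+0+0+0+0+0+0+0+0 mod 2 = 0
  c[11] = d·G[:,11] = (11100100010)·(00000001000) mod 2 = 0+0+0+0+0+0+0+0+0+0+0 mod 2 = 0
  c[12] = d·G[:,12] = (11100100010)·(00000000100) mod 2 = 0+0+0+0+0+0+0+0+0+0+0 mod 2 = 0
  c[13] = d·G[:,13] = (11100100010)·(00000000010) mod 2 = 0+0+0+0+0+0+0+0+0+1+0 mod 2 = 1
  c[14] = d·G[:,14] = (11100100010)·(00000000001) mod 2 = 0+0+0+0+0+0+0+0+0+0+0 mod 2 = 0
Codeword = 001111000100010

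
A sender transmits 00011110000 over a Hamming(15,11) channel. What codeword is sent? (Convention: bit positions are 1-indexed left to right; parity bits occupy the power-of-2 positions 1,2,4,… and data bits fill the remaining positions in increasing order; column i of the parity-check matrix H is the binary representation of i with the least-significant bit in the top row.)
Codeword c = d · G (mod 2), d = 00011110000:
  c[0] = d·G[:,0] = (00011110000)·(11011010101) mod 2 = 0+0+0+1+1+0+1+0+0+0+0 mod 2 = 1
  c[1] = d·G[:,1] = (00011110000)·(10110110011) mod 2 = 0+0+0+1+0+1+1+0+0+0+0 mod 2 = 1
  c[2] = d·G[:,2] = (00011110000)·(10000000000) mod 2 = 0+0+0+0+0+0+0+0+0+0+0 mod 2 = 0
  c[3] = d·G[:,3] = (00011110000)·(01110001111) mod 2 = 0+0+0+1+0+0+0+0+0+0+0 mod 2 = 1
  c[4] = d·G[:,4] = (00011110000)·(01000000000) mod 2 = 0+0+0+0+0+0+0+0+0+0+0 mod 2 = 0
  c[5] = d·G[:,5] = (00011110000)·(00100000000) mod 2 = 0+0+0+0+0+0+0+0+0+0+0 mod 2 = 0
  c[6] = d·G[:,6] = (00011110000)·(00010000000) mod 2 = 0+0+0+1+0+0+0+0+0+0+0 mod 2 = 1
  c[7] = d·G[:,7] = (00011110000)·(00001111111) mod 2 = 0+0+0+0+1+1+1+0+0+0+0 mod 2 = 1
  c[8] = d·G[:,8] = (00011110000)·(00001000000) mod 2 = 0+0+0+0+1+0+0+0+0+0+0 mod 2 = 1
  c[9] = d·G[:,9] = (00011110000)·(00000100000) mod 2 = 0+0+0+0+0+1+0+0+0+0+0 mod 2 = 1
  c[10] = d·G[:,10] = (00011110000)·(00000010000) mod 2 = 0+0+0+0+0+0+1+0+0+0+0 mod 2 = 1
  c[11] = d·G[:,11] = (00011110000)·(00000001000) mod 2 = 0+0+0+0+0+0+0+0+0+0+0 mod 2 = 0
  c[12] = d·G[:,12] = (00011110000)·(00000000100) mod 2 = 0+0+0+0+0+0+0+0+0+0+0 mod 2 = 0
  c[13] = d·G[:,13] = (00011110000)·(00000000010) mod 2 = 0+0+0+0+0+0+0+0+0+0+0 mod 2 = 0
  c[14] = d·G[:,14] = (00011110000)·(00000000001) mod 2 = 0+0+0+0+0+0+0+0+0+0+0 mod 2 = 0
Codeword = 110100111110000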